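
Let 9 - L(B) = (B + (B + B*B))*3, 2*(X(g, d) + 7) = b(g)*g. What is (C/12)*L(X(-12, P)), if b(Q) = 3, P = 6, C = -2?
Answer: 286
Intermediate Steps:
X(g, d) = -7 + 3*g/2 (X(g, d) = -7 + (3*g)/2 = -7 + 3*g/2)
L(B) = 9 - 6*B - 3*B² (L(B) = 9 - (B + (B + B*B))*3 = 9 - (B + (B + B²))*3 = 9 - (B² + 2*B)*3 = 9 - (3*B² + 6*B) = 9 + (-6*B - 3*B²) = 9 - 6*B - 3*B²)
(C/12)*L(X(-12, P)) = (-2/12)*(9 - 6*(-7 + (3/2)*(-12)) - 3*(-7 + (3/2)*(-12))²) = (-2*1/12)*(9 - 6*(-7 - 18) - 3*(-7 - 18)²) = -(9 - 6*(-25) - 3*(-25)²)/6 = -(9 + 150 - 3*625)/6 = -(9 + 150 - 1875)/6 = -⅙*(-1716) = 286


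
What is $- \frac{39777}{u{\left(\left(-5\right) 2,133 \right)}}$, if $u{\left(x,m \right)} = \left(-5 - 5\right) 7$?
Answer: $\frac{39777}{70} \approx 568.24$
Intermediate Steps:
$u{\left(x,m \right)} = -70$ ($u{\left(x,m \right)} = \left(-10\right) 7 = -70$)
$- \frac{39777}{u{\left(\left(-5\right) 2,133 \right)}} = - \frac{39777}{-70} = \left(-39777\right) \left(- \frac{1}{70}\right) = \frac{39777}{70}$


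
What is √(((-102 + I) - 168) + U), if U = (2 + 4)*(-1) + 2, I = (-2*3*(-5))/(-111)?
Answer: 2*I*√93869/37 ≈ 16.561*I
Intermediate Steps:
I = -10/37 (I = -6*(-5)*(-1/111) = 30*(-1/111) = -10/37 ≈ -0.27027)
U = -4 (U = 6*(-1) + 2 = -6 + 2 = -4)
√(((-102 + I) - 168) + U) = √(((-102 - 10/37) - 168) - 4) = √((-3784/37 - 168) - 4) = √(-10000/37 - 4) = √(-10148/37) = 2*I*√93869/37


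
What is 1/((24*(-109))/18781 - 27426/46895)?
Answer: -880734995/637765026 ≈ -1.3810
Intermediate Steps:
1/((24*(-109))/18781 - 27426/46895) = 1/(-2616*1/18781 - 27426*1/46895) = 1/(-2616/18781 - 27426/46895) = 1/(-637765026/880734995) = -880734995/637765026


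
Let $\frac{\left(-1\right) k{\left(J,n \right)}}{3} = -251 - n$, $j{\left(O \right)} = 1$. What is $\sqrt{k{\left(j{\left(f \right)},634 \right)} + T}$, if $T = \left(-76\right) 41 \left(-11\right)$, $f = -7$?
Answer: $\sqrt{36931} \approx 192.17$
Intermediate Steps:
$k{\left(J,n \right)} = 753 + 3 n$ ($k{\left(J,n \right)} = - 3 \left(-251 - n\right) = 753 + 3 n$)
$T = 34276$ ($T = \left(-3116\right) \left(-11\right) = 34276$)
$\sqrt{k{\left(j{\left(f \right)},634 \right)} + T} = \sqrt{\left(753 + 3 \cdot 634\right) + 34276} = \sqrt{\left(753 + 1902\right) + 34276} = \sqrt{2655 + 34276} = \sqrt{36931}$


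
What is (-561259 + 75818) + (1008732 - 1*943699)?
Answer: -420408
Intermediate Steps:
(-561259 + 75818) + (1008732 - 1*943699) = -485441 + (1008732 - 943699) = -485441 + 65033 = -420408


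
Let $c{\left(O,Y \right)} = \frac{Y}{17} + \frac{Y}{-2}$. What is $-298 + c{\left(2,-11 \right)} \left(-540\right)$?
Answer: $- \frac{49616}{17} \approx -2918.6$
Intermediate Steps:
$c{\left(O,Y \right)} = - \frac{15 Y}{34}$ ($c{\left(O,Y \right)} = Y \frac{1}{17} + Y \left(- \frac{1}{2}\right) = \frac{Y}{17} - \frac{Y}{2} = - \frac{15 Y}{34}$)
$-298 + c{\left(2,-11 \right)} \left(-540\right) = -298 + \left(- \frac{15}{34}\right) \left(-11\right) \left(-540\right) = -298 + \frac{165}{34} \left(-540\right) = -298 - \frac{44550}{17} = - \frac{49616}{17}$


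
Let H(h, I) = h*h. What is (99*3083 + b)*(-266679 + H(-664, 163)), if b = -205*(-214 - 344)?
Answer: 73102672719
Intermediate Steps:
H(h, I) = h²
b = 114390 (b = -205*(-558) = 114390)
(99*3083 + b)*(-266679 + H(-664, 163)) = (99*3083 + 114390)*(-266679 + (-664)²) = (305217 + 114390)*(-266679 + 440896) = 419607*174217 = 73102672719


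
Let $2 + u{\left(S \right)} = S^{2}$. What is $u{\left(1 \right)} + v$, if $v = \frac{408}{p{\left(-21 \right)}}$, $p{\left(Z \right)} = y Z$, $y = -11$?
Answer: $\frac{59}{77} \approx 0.76623$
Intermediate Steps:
$p{\left(Z \right)} = - 11 Z$
$v = \frac{136}{77}$ ($v = \frac{408}{\left(-11\right) \left(-21\right)} = \frac{408}{231} = 408 \cdot \frac{1}{231} = \frac{136}{77} \approx 1.7662$)
$u{\left(S \right)} = -2 + S^{2}$
$u{\left(1 \right)} + v = \left(-2 + 1^{2}\right) + \frac{136}{77} = \left(-2 + 1\right) + \frac{136}{77} = -1 + \frac{136}{77} = \frac{59}{77}$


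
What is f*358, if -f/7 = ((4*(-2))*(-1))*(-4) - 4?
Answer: 90216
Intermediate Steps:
f = 252 (f = -7*(((4*(-2))*(-1))*(-4) - 4) = -7*(-8*(-1)*(-4) - 4) = -7*(8*(-4) - 4) = -7*(-32 - 4) = -7*(-36) = 252)
f*358 = 252*358 = 90216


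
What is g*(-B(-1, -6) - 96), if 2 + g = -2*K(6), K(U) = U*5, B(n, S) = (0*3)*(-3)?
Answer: 5952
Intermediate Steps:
B(n, S) = 0 (B(n, S) = 0*(-3) = 0)
K(U) = 5*U
g = -62 (g = -2 - 10*6 = -2 - 2*30 = -2 - 60 = -62)
g*(-B(-1, -6) - 96) = -62*(-1*0 - 96) = -62*(0 - 96) = -62*(-96) = 5952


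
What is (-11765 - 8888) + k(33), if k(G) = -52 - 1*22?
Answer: -20727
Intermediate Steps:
k(G) = -74 (k(G) = -52 - 22 = -74)
(-11765 - 8888) + k(33) = (-11765 - 8888) - 74 = -20653 - 74 = -20727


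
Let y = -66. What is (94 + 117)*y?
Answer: -13926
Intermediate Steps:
(94 + 117)*y = (94 + 117)*(-66) = 211*(-66) = -13926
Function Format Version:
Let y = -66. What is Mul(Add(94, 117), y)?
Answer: -13926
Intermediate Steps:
Mul(Add(94, 117), y) = Mul(Add(94, 117), -66) = Mul(211, -66) = -13926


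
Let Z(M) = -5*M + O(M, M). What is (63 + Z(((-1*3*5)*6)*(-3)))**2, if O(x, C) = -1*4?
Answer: 1666681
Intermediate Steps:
O(x, C) = -4
Z(M) = -4 - 5*M (Z(M) = -5*M - 4 = -4 - 5*M)
(63 + Z(((-1*3*5)*6)*(-3)))**2 = (63 + (-4 - 5*(-1*3*5)*6*(-3)))**2 = (63 + (-4 - 5*-3*5*6*(-3)))**2 = (63 + (-4 - 5*(-15*6)*(-3)))**2 = (63 + (-4 - (-450)*(-3)))**2 = (63 + (-4 - 5*270))**2 = (63 + (-4 - 1350))**2 = (63 - 1354)**2 = (-1291)**2 = 1666681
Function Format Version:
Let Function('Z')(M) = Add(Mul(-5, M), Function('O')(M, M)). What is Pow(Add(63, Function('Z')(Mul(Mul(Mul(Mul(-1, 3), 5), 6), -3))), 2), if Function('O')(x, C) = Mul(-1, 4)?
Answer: 1666681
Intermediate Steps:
Function('O')(x, C) = -4
Function('Z')(M) = Add(-4, Mul(-5, M)) (Function('Z')(M) = Add(Mul(-5, M), -4) = Add(-4, Mul(-5, M)))
Pow(Add(63, Function('Z')(Mul(Mul(Mul(Mul(-1, 3), 5), 6), -3))), 2) = Pow(Add(63, Add(-4, Mul(-5, Mul(Mul(Mul(Mul(-1, 3), 5), 6), -3)))), 2) = Pow(Add(63, Add(-4, Mul(-5, Mul(Mul(Mul(-3, 5), 6), -3)))), 2) = Pow(Add(63, Add(-4, Mul(-5, Mul(Mul(-15, 6), -3)))), 2) = Pow(Add(63, Add(-4, Mul(-5, Mul(-90, -3)))), 2) = Pow(Add(63, Add(-4, Mul(-5, 270))), 2) = Pow(Add(63, Add(-4, -1350)), 2) = Pow(Add(63, -1354), 2) = Pow(-1291, 2) = 1666681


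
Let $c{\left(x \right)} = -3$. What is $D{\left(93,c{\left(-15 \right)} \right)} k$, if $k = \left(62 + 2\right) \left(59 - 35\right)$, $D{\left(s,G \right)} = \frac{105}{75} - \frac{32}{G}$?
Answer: $\frac{92672}{5} \approx 18534.0$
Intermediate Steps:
$D{\left(s,G \right)} = \frac{7}{5} - \frac{32}{G}$ ($D{\left(s,G \right)} = 105 \cdot \frac{1}{75} - \frac{32}{G} = \frac{7}{5} - \frac{32}{G}$)
$k = 1536$ ($k = 64 \cdot 24 = 1536$)
$D{\left(93,c{\left(-15 \right)} \right)} k = \left(\frac{7}{5} - \frac{32}{-3}\right) 1536 = \left(\frac{7}{5} - - \frac{32}{3}\right) 1536 = \left(\frac{7}{5} + \frac{32}{3}\right) 1536 = \frac{181}{15} \cdot 1536 = \frac{92672}{5}$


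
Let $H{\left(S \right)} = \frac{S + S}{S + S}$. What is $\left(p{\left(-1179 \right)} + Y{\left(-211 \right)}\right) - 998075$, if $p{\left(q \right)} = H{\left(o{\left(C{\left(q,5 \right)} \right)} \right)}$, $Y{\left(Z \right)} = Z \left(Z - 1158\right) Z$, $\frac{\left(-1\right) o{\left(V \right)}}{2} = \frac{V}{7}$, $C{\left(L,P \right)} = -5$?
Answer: $-61947323$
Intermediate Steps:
$o{\left(V \right)} = - \frac{2 V}{7}$ ($o{\left(V \right)} = - 2 \frac{V}{7} = - \frac{2 V}{7}$)
$H{\left(S \right)} = 1$ ($H{\left(S \right)} = \frac{2 S}{2 S} = 2 S \frac{1}{2 S} = 1$)
$Y{\left(Z \right)} = Z^{2} \left(-1158 + Z\right)$ ($Y{\left(Z \right)} = Z \left(-1158 + Z\right) Z = Z^{2} \left(-1158 + Z\right)$)
$p{\left(q \right)} = 1$
$\left(p{\left(-1179 \right)} + Y{\left(-211 \right)}\right) - 998075 = \left(1 + \left(-211\right)^{2} \left(-1158 - 211\right)\right) - 998075 = \left(1 + 44521 \left(-1369\right)\right) - 998075 = \left(1 - 60949249\right) - 998075 = -60949248 - 998075 = -61947323$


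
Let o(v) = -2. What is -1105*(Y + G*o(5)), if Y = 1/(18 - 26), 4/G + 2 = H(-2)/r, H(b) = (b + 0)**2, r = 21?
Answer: -721565/152 ≈ -4747.1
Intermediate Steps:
H(b) = b**2
G = -42/19 (G = 4/(-2 + (-2)**2/21) = 4/(-2 + 4*(1/21)) = 4/(-2 + 4/21) = 4/(-38/21) = 4*(-21/38) = -42/19 ≈ -2.2105)
Y = -1/8 (Y = 1/(-8) = -1/8 ≈ -0.12500)
-1105*(Y + G*o(5)) = -1105*(-1/8 - 42/19*(-2)) = -1105*(-1/8 + 84/19) = -1105*653/152 = -721565/152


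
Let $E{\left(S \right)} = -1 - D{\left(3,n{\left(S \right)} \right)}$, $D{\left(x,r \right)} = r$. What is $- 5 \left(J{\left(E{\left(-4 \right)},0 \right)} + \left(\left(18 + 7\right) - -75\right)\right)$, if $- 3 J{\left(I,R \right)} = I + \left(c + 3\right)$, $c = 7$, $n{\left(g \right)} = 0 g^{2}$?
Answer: $-485$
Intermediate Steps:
$n{\left(g \right)} = 0$
$E{\left(S \right)} = -1$ ($E{\left(S \right)} = -1 - 0 = -1 + 0 = -1$)
$J{\left(I,R \right)} = - \frac{10}{3} - \frac{I}{3}$ ($J{\left(I,R \right)} = - \frac{I + \left(7 + 3\right)}{3} = - \frac{I + 10}{3} = - \frac{10 + I}{3} = - \frac{10}{3} - \frac{I}{3}$)
$- 5 \left(J{\left(E{\left(-4 \right)},0 \right)} + \left(\left(18 + 7\right) - -75\right)\right) = - 5 \left(\left(- \frac{10}{3} - - \frac{1}{3}\right) + \left(\left(18 + 7\right) - -75\right)\right) = - 5 \left(\left(- \frac{10}{3} + \frac{1}{3}\right) + \left(25 + 75\right)\right) = - 5 \left(-3 + 100\right) = \left(-5\right) 97 = -485$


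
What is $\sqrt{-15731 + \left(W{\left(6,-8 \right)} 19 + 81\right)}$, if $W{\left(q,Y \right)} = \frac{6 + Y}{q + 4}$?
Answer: $\frac{i \sqrt{391345}}{5} \approx 125.12 i$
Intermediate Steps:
$W{\left(q,Y \right)} = \frac{6 + Y}{4 + q}$
$\sqrt{-15731 + \left(W{\left(6,-8 \right)} 19 + 81\right)} = \sqrt{-15731 + \left(\frac{6 - 8}{4 + 6} \cdot 19 + 81\right)} = \sqrt{-15731 + \left(\frac{1}{10} \left(-2\right) 19 + 81\right)} = \sqrt{-15731 + \left(\left(- \frac{1}{5}\right) 19 + 81\right)} = \sqrt{-15731 + \left(- \frac{19}{5} + 81\right)} = \sqrt{-15731 + \frac{386}{5}} = \sqrt{- \frac{78269}{5}} = \frac{i \sqrt{391345}}{5}$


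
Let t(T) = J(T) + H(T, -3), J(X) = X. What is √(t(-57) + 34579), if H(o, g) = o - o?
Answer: √34522 ≈ 185.80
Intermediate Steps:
H(o, g) = 0
t(T) = T (t(T) = T + 0 = T)
√(t(-57) + 34579) = √(-57 + 34579) = √34522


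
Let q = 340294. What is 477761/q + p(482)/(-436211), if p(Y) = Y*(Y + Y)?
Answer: 50287677059/148439986034 ≈ 0.33877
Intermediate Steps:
p(Y) = 2*Y² (p(Y) = Y*(2*Y) = 2*Y²)
477761/q + p(482)/(-436211) = 477761/340294 + (2*482²)/(-436211) = 477761*(1/340294) + (2*232324)*(-1/436211) = 477761/340294 + 464648*(-1/436211) = 477761/340294 - 464648/436211 = 50287677059/148439986034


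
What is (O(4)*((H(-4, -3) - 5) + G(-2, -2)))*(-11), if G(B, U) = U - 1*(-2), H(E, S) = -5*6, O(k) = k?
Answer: 1540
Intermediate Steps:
H(E, S) = -30
G(B, U) = 2 + U (G(B, U) = U + 2 = 2 + U)
(O(4)*((H(-4, -3) - 5) + G(-2, -2)))*(-11) = (4*((-30 - 5) + (2 - 2)))*(-11) = (4*(-35 + 0))*(-11) = (4*(-35))*(-11) = -140*(-11) = 1540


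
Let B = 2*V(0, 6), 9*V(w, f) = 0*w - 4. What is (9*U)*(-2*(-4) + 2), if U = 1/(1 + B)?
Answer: 810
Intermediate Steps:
V(w, f) = -4/9 (V(w, f) = (0*w - 4)/9 = (0 - 4)/9 = (⅑)*(-4) = -4/9)
B = -8/9 (B = 2*(-4/9) = -8/9 ≈ -0.88889)
U = 9 (U = 1/(1 - 8/9) = 1/(⅑) = 9)
(9*U)*(-2*(-4) + 2) = (9*9)*(-2*(-4) + 2) = 81*(8 + 2) = 81*10 = 810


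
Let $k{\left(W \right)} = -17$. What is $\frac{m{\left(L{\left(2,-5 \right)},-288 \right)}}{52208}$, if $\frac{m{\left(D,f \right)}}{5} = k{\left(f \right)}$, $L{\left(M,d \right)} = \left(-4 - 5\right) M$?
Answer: $- \frac{85}{52208} \approx -0.0016281$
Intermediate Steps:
$L{\left(M,d \right)} = - 9 M$
$m{\left(D,f \right)} = -85$ ($m{\left(D,f \right)} = 5 \left(-17\right) = -85$)
$\frac{m{\left(L{\left(2,-5 \right)},-288 \right)}}{52208} = - \frac{85}{52208}$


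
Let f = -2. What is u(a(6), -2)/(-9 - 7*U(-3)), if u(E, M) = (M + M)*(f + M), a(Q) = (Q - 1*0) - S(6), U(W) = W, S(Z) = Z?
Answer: 4/3 ≈ 1.3333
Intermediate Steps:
a(Q) = -6 + Q (a(Q) = (Q - 1*0) - 1*6 = (Q + 0) - 6 = Q - 6 = -6 + Q)
u(E, M) = 2*M*(-2 + M) (u(E, M) = (M + M)*(-2 + M) = (2*M)*(-2 + M) = 2*M*(-2 + M))
u(a(6), -2)/(-9 - 7*U(-3)) = (2*(-2)*(-2 - 2))/(-9 - 7*(-3)) = (2*(-2)*(-4))/(-9 + 21) = 16/12 = 16*(1/12) = 4/3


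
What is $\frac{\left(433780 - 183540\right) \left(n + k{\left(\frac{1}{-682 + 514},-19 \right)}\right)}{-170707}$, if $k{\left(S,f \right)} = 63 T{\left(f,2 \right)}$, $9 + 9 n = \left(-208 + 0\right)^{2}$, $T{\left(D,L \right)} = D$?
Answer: $- \frac{8128295680}{1536363} \approx -5290.6$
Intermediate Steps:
$n = \frac{43255}{9}$ ($n = -1 + \frac{\left(-208 + 0\right)^{2}}{9} = -1 + \frac{\left(-208\right)^{2}}{9} = -1 + \frac{1}{9} \cdot 43264 = -1 + \frac{43264}{9} = \frac{43255}{9} \approx 4806.1$)
$k{\left(S,f \right)} = 63 f$
$\frac{\left(433780 - 183540\right) \left(n + k{\left(\frac{1}{-682 + 514},-19 \right)}\right)}{-170707} = \frac{\left(433780 - 183540\right) \left(\frac{43255}{9} + 63 \left(-19\right)\right)}{-170707} = \left(433780 - 183540\right) \left(\frac{43255}{9} - 1197\right) \left(- \frac{1}{170707}\right) = 250240 \cdot \frac{32482}{9} \left(- \frac{1}{170707}\right) = \frac{8128295680}{9} \left(- \frac{1}{170707}\right) = - \frac{8128295680}{1536363}$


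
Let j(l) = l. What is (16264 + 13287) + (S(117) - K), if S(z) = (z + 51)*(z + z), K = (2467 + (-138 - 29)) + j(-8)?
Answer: 66571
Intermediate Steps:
K = 2292 (K = (2467 + (-138 - 29)) - 8 = (2467 - 167) - 8 = 2300 - 8 = 2292)
S(z) = 2*z*(51 + z) (S(z) = (51 + z)*(2*z) = 2*z*(51 + z))
(16264 + 13287) + (S(117) - K) = (16264 + 13287) + (2*117*(51 + 117) - 1*2292) = 29551 + (2*117*168 - 2292) = 29551 + (39312 - 2292) = 29551 + 37020 = 66571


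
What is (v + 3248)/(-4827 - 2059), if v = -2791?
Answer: -457/6886 ≈ -0.066367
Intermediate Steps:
(v + 3248)/(-4827 - 2059) = (-2791 + 3248)/(-4827 - 2059) = 457/(-6886) = 457*(-1/6886) = -457/6886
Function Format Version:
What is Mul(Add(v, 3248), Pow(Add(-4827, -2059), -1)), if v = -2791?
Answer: Rational(-457, 6886) ≈ -0.066367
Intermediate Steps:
Mul(Add(v, 3248), Pow(Add(-4827, -2059), -1)) = Mul(Add(-2791, 3248), Pow(Add(-4827, -2059), -1)) = Mul(457, Pow(-6886, -1)) = Mul(457, Rational(-1, 6886)) = Rational(-457, 6886)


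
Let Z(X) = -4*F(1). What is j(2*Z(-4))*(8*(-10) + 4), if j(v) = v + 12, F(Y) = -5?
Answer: -3952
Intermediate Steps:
Z(X) = 20 (Z(X) = -4*(-5) = 20)
j(v) = 12 + v
j(2*Z(-4))*(8*(-10) + 4) = (12 + 2*20)*(8*(-10) + 4) = (12 + 40)*(-80 + 4) = 52*(-76) = -3952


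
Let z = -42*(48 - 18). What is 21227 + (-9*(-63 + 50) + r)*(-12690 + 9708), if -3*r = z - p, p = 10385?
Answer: -11902797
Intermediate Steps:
z = -1260 (z = -42*30 = -1260)
r = 11645/3 (r = -(-1260 - 1*10385)/3 = -(-1260 - 10385)/3 = -⅓*(-11645) = 11645/3 ≈ 3881.7)
21227 + (-9*(-63 + 50) + r)*(-12690 + 9708) = 21227 + (-9*(-63 + 50) + 11645/3)*(-12690 + 9708) = 21227 + (-9*(-13) + 11645/3)*(-2982) = 21227 + (117 + 11645/3)*(-2982) = 21227 + (11996/3)*(-2982) = 21227 - 11924024 = -11902797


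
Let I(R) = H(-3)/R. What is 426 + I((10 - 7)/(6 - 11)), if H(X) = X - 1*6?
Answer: 441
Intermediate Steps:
H(X) = -6 + X (H(X) = X - 6 = -6 + X)
I(R) = -9/R (I(R) = (-6 - 3)/R = -9/R)
426 + I((10 - 7)/(6 - 11)) = 426 - 9*(6 - 11)/(10 - 7) = 426 - 9/(3/(-5)) = 426 - 9/(3*(-⅕)) = 426 - 9/(-⅗) = 426 - 9*(-5/3) = 426 + 15 = 441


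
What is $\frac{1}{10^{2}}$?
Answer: $\frac{1}{100} \approx 0.01$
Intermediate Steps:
$\frac{1}{10^{2}} = \frac{1}{100}$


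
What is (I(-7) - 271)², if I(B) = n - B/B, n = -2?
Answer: 75076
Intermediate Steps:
I(B) = -3 (I(B) = -2 - B/B = -2 - 1*1 = -2 - 1 = -3)
(I(-7) - 271)² = (-3 - 271)² = (-274)² = 75076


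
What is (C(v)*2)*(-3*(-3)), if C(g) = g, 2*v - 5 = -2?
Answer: 27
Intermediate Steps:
v = 3/2 (v = 5/2 + (½)*(-2) = 5/2 - 1 = 3/2 ≈ 1.5000)
(C(v)*2)*(-3*(-3)) = ((3/2)*2)*(-3*(-3)) = 3*9 = 27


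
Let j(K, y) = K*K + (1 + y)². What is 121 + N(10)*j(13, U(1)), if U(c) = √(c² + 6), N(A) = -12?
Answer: -2003 - 24*√7 ≈ -2066.5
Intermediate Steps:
U(c) = √(6 + c²)
j(K, y) = K² + (1 + y)²
121 + N(10)*j(13, U(1)) = 121 - 12*(13² + (1 + √(6 + 1²))²) = 121 - 12*(169 + (1 + √(6 + 1))²) = 121 - 12*(169 + (1 + √7)²) = 121 + (-2028 - 12*(1 + √7)²) = -1907 - 12*(1 + √7)²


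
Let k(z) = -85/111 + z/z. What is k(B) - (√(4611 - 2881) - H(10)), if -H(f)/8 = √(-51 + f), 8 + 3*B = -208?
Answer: 26/111 - √1730 - 8*I*√41 ≈ -41.359 - 51.225*I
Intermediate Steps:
B = -72 (B = -8/3 + (⅓)*(-208) = -8/3 - 208/3 = -72)
k(z) = 26/111 (k(z) = -85*1/111 + 1 = -85/111 + 1 = 26/111)
H(f) = -8*√(-51 + f)
k(B) - (√(4611 - 2881) - H(10)) = 26/111 - (√(4611 - 2881) - (-8)*√(-51 + 10)) = 26/111 - (√1730 - (-8)*√(-41)) = 26/111 - (√1730 - (-8)*I*√41) = 26/111 - (√1730 + 8*I*√41) = 26/111 + (-√1730 - 8*I*√41) = 26/111 - √1730 - 8*I*√41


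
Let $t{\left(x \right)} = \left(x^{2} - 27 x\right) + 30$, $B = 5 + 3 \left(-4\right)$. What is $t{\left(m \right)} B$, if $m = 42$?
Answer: $-4620$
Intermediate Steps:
$B = -7$ ($B = 5 - 12 = -7$)
$t{\left(x \right)} = 30 + x^{2} - 27 x$
$t{\left(m \right)} B = \left(30 + 42^{2} - 1134\right) \left(-7\right) = \left(30 + 1764 - 1134\right) \left(-7\right) = 660 \left(-7\right) = -4620$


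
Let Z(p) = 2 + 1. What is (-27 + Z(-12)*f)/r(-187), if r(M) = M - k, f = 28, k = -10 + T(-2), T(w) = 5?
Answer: -57/182 ≈ -0.31319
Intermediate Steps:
Z(p) = 3
k = -5 (k = -10 + 5 = -5)
r(M) = 5 + M (r(M) = M - 1*(-5) = M + 5 = 5 + M)
(-27 + Z(-12)*f)/r(-187) = (-27 + 3*28)/(5 - 187) = (-27 + 84)/(-182) = 57*(-1/182) = -57/182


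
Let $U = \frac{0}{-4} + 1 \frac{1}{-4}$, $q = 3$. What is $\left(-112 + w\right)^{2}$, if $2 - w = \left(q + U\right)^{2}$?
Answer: $\frac{3538161}{256} \approx 13821.0$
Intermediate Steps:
$U = - \frac{1}{4}$ ($U = 0 \left(- \frac{1}{4}\right) + 1 \left(- \frac{1}{4}\right) = 0 - \frac{1}{4} = - \frac{1}{4} \approx -0.25$)
$w = - \frac{89}{16}$ ($w = 2 - \left(3 - \frac{1}{4}\right)^{2} = 2 - \left(\frac{11}{4}\right)^{2} = 2 - \frac{121}{16} = - \frac{89}{16} \approx -5.5625$)
$\left(-112 + w\right)^{2} = \left(-112 - \frac{89}{16}\right)^{2} = \left(- \frac{1881}{16}\right)^{2} = \frac{3538161}{256}$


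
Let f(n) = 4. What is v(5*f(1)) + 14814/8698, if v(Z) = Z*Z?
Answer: 1747007/4349 ≈ 401.70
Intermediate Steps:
v(Z) = Z²
v(5*f(1)) + 14814/8698 = (5*4)² + 14814/8698 = 20² + 14814*(1/8698) = 400 + 7407/4349 = 1747007/4349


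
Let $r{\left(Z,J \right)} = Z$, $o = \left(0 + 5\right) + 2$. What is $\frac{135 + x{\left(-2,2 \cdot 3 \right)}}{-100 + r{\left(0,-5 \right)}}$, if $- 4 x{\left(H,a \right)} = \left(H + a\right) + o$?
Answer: $- \frac{529}{400} \approx -1.3225$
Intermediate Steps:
$o = 7$ ($o = 5 + 2 = 7$)
$x{\left(H,a \right)} = - \frac{7}{4} - \frac{H}{4} - \frac{a}{4}$ ($x{\left(H,a \right)} = - \frac{\left(H + a\right) + 7}{4} = - \frac{7 + H + a}{4} = - \frac{7}{4} - \frac{H}{4} - \frac{a}{4}$)
$\frac{135 + x{\left(-2,2 \cdot 3 \right)}}{-100 + r{\left(0,-5 \right)}} = \frac{135 - \left(\frac{5}{4} + \frac{1}{4} \cdot 2 \cdot 3\right)}{-100 + 0} = \frac{135 - \frac{11}{4}}{-100} = \left(135 - \frac{11}{4}\right) \left(- \frac{1}{100}\right) = \frac{529}{4} \left(- \frac{1}{100}\right) = - \frac{529}{400}$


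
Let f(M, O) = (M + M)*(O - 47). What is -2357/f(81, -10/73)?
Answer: 172061/557442 ≈ 0.30866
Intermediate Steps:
f(M, O) = 2*M*(-47 + O) (f(M, O) = (2*M)*(-47 + O) = 2*M*(-47 + O))
-2357/f(81, -10/73) = -2357*1/(162*(-47 - 10/73)) = -2357/(2*81*(-3441/73)) = -2357/(-557442/73) = -2357*(-73/557442) = 172061/557442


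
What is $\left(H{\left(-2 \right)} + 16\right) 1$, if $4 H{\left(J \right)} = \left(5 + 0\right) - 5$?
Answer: $16$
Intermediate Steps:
$H{\left(J \right)} = 0$ ($H{\left(J \right)} = \frac{\left(5 + 0\right) - 5}{4} = \frac{5 - 5}{4} = \frac{1}{4} \cdot 0 = 0$)
$\left(H{\left(-2 \right)} + 16\right) 1 = \left(0 + 16\right) 1 = 16 \cdot 1 = 16$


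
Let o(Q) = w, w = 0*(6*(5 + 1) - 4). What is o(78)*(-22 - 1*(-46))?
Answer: 0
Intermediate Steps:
w = 0 (w = 0*(6*6 - 4) = 0*(36 - 4) = 0*32 = 0)
o(Q) = 0
o(78)*(-22 - 1*(-46)) = 0*(-22 - 1*(-46)) = 0*(-22 + 46) = 0*24 = 0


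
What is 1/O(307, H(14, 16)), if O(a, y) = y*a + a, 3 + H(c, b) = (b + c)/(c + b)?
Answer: -1/307 ≈ -0.0032573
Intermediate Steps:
H(c, b) = -2 (H(c, b) = -3 + (b + c)/(c + b) = -3 + (b + c)/(b + c) = -3 + 1 = -2)
O(a, y) = a + a*y (O(a, y) = a*y + a = a + a*y)
1/O(307, H(14, 16)) = 1/(307*(1 - 2)) = 1/(307*(-1)) = 1/(-307) = -1/307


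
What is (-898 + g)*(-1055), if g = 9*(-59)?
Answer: 1507595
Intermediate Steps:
g = -531
(-898 + g)*(-1055) = (-898 - 531)*(-1055) = -1429*(-1055) = 1507595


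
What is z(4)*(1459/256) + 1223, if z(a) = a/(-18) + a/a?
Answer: 2828005/2304 ≈ 1227.4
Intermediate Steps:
z(a) = 1 - a/18 (z(a) = a*(-1/18) + 1 = -a/18 + 1 = 1 - a/18)
z(4)*(1459/256) + 1223 = (1 - 1/18*4)*(1459/256) + 1223 = (1 - 2/9)*(1459*(1/256)) + 1223 = (7/9)*(1459/256) + 1223 = 10213/2304 + 1223 = 2828005/2304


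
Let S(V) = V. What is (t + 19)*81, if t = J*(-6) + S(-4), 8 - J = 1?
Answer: -2187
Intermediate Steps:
J = 7 (J = 8 - 1*1 = 8 - 1 = 7)
t = -46 (t = 7*(-6) - 4 = -42 - 4 = -46)
(t + 19)*81 = (-46 + 19)*81 = -27*81 = -2187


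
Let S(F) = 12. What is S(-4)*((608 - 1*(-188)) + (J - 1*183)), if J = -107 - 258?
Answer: 2976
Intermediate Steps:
J = -365
S(-4)*((608 - 1*(-188)) + (J - 1*183)) = 12*((608 - 1*(-188)) + (-365 - 1*183)) = 12*((608 + 188) + (-365 - 183)) = 12*(796 - 548) = 12*248 = 2976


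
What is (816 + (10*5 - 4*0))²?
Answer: 749956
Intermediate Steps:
(816 + (10*5 - 4*0))² = (816 + (50 + 0))² = (816 + 50)² = 866² = 749956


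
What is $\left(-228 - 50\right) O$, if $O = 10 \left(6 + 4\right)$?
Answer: $-27800$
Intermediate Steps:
$O = 100$ ($O = 10 \cdot 10 = 100$)
$\left(-228 - 50\right) O = \left(-228 - 50\right) 100 = \left(-278\right) 100 = -27800$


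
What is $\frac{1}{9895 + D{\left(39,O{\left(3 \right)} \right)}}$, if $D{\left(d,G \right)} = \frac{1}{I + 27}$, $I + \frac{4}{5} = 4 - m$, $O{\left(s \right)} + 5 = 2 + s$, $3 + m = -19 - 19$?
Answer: $\frac{356}{3522625} \approx 0.00010106$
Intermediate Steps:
$m = -41$ ($m = -3 - 38 = -41$)
$O{\left(s \right)} = -3 + s$ ($O{\left(s \right)} = -5 + \left(2 + s\right) = -3 + s$)
$I = \frac{221}{5}$ ($I = - \frac{4}{5} + \left(4 - -41\right) = - \frac{4}{5} + \left(4 + 41\right) = - \frac{4}{5} + 45 = \frac{221}{5} \approx 44.2$)
$D{\left(d,G \right)} = \frac{5}{356}$ ($D{\left(d,G \right)} = \frac{1}{\frac{221}{5} + 27} = \frac{1}{\frac{356}{5}} = \frac{5}{356}$)
$\frac{1}{9895 + D{\left(39,O{\left(3 \right)} \right)}} = \frac{1}{9895 + \frac{5}{356}} = \frac{1}{\frac{3522625}{356}} = \frac{356}{3522625}$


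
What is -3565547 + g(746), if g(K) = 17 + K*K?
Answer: -3009014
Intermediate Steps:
g(K) = 17 + K²
-3565547 + g(746) = -3565547 + (17 + 746²) = -3565547 + (17 + 556516) = -3565547 + 556533 = -3009014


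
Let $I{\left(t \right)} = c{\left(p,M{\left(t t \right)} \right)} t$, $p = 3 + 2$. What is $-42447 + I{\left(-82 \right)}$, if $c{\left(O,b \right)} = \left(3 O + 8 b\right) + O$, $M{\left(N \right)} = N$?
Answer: $-4455031$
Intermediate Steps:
$p = 5$
$c{\left(O,b \right)} = 4 O + 8 b$
$I{\left(t \right)} = t \left(20 + 8 t^{2}\right)$ ($I{\left(t \right)} = \left(4 \cdot 5 + 8 t t\right) t = \left(20 + 8 t^{2}\right) t = t \left(20 + 8 t^{2}\right)$)
$-42447 + I{\left(-82 \right)} = -42447 + \left(8 \left(-82\right)^{3} + 20 \left(-82\right)\right) = -42447 + \left(8 \left(-551368\right) - 1640\right) = -42447 - 4412584 = -4455031$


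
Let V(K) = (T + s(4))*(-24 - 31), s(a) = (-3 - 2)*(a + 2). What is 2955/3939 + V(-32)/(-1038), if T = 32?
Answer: 583430/681447 ≈ 0.85616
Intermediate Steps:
s(a) = -10 - 5*a (s(a) = -5*(2 + a) = -10 - 5*a)
V(K) = -110 (V(K) = (32 + (-10 - 5*4))*(-24 - 31) = (32 + (-10 - 20))*(-55) = (32 - 30)*(-55) = 2*(-55) = -110)
2955/3939 + V(-32)/(-1038) = 2955/3939 - 110/(-1038) = 2955*(1/3939) - 110*(-1/1038) = 985/1313 + 55/519 = 583430/681447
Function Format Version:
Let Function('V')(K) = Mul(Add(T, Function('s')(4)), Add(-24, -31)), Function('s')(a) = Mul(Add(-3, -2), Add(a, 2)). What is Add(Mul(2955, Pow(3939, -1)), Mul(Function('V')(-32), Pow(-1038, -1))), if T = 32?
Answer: Rational(583430, 681447) ≈ 0.85616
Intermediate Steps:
Function('s')(a) = Add(-10, Mul(-5, a)) (Function('s')(a) = Mul(-5, Add(2, a)) = Add(-10, Mul(-5, a)))
Function('V')(K) = -110 (Function('V')(K) = Mul(Add(32, Add(-10, Mul(-5, 4))), Add(-24, -31)) = Mul(Add(32, Add(-10, -20)), -55) = Mul(Add(32, -30), -55) = Mul(2, -55) = -110)
Add(Mul(2955, Pow(3939, -1)), Mul(Function('V')(-32), Pow(-1038, -1))) = Add(Mul(2955, Pow(3939, -1)), Mul(-110, Pow(-1038, -1))) = Add(Mul(2955, Rational(1, 3939)), Mul(-110, Rational(-1, 1038))) = Add(Rational(985, 1313), Rational(55, 519)) = Rational(583430, 681447)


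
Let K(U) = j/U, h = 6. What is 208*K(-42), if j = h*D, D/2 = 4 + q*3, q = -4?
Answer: 3328/7 ≈ 475.43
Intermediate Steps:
D = -16 (D = 2*(4 - 4*3) = 2*(4 - 12) = 2*(-8) = -16)
j = -96 (j = 6*(-16) = -96)
K(U) = -96/U
208*K(-42) = 208*(-96/(-42)) = 208*(-96*(-1/42)) = 208*(16/7) = 3328/7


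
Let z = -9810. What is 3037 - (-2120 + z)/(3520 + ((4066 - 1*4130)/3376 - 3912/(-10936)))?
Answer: 3087198556597/1015395951 ≈ 3040.4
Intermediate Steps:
3037 - (-2120 + z)/(3520 + ((4066 - 1*4130)/3376 - 3912/(-10936))) = 3037 - (-2120 - 9810)/(3520 + ((4066 - 1*4130)/3376 - 3912/(-10936))) = 3037 - (-11930)/(3520 + ((4066 - 4130)*(1/3376) - 3912*(-1/10936))) = 3037 - (-11930)/(3520 + (-64*1/3376 + 489/1367)) = 3037 - (-11930)/(3520 + (-4/211 + 489/1367)) = 3037 - (-11930)/(3520 + 97711/288437) = 3037 - (-11930)/1015395951/288437 = 3037 - (-11930)*288437/1015395951 = 3037 - 1*(-3441053410/1015395951) = 3037 + 3441053410/1015395951 = 3087198556597/1015395951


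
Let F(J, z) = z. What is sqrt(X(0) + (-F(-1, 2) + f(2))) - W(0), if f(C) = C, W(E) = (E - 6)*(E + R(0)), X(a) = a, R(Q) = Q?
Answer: 0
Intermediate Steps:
W(E) = E*(-6 + E) (W(E) = (E - 6)*(E + 0) = (-6 + E)*E = E*(-6 + E))
sqrt(X(0) + (-F(-1, 2) + f(2))) - W(0) = sqrt(0 + (-1*2 + 2)) - 0*(-6 + 0) = sqrt(0 + (-2 + 2)) - 0*(-6) = sqrt(0 + 0) - 1*0 = sqrt(0) + 0 = 0 + 0 = 0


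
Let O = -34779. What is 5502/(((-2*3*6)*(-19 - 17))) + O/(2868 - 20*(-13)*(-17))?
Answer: 1116931/41904 ≈ 26.655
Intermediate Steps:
5502/(((-2*3*6)*(-19 - 17))) + O/(2868 - 20*(-13)*(-17)) = 5502/(((-2*3*6)*(-19 - 17))) - 34779/(2868 - 20*(-13)*(-17)) = 5502/((-6*6*(-36))) - 34779/(2868 + 260*(-17)) = 5502/((-36*(-36))) - 34779/(2868 - 4420) = 5502/1296 - 34779/(-1552) = 5502*(1/1296) - 34779*(-1/1552) = 917/216 + 34779/1552 = 1116931/41904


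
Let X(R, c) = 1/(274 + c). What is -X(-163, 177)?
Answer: -1/451 ≈ -0.0022173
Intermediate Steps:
-X(-163, 177) = -1/(274 + 177) = -1/451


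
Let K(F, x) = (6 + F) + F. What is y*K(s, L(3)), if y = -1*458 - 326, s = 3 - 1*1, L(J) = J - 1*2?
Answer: -7840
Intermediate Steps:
L(J) = -2 + J (L(J) = J - 2 = -2 + J)
s = 2 (s = 3 - 1 = 2)
y = -784 (y = -458 - 326 = -784)
K(F, x) = 6 + 2*F
y*K(s, L(3)) = -784*(6 + 2*2) = -784*(6 + 4) = -784*10 = -7840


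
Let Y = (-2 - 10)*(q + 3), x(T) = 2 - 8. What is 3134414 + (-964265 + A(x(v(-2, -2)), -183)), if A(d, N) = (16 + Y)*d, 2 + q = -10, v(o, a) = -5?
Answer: 2169405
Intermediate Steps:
x(T) = -6
q = -12 (q = -2 - 10 = -12)
Y = 108 (Y = (-2 - 10)*(-12 + 3) = -12*(-9) = 108)
A(d, N) = 124*d (A(d, N) = (16 + 108)*d = 124*d)
3134414 + (-964265 + A(x(v(-2, -2)), -183)) = 3134414 + (-964265 + 124*(-6)) = 3134414 + (-964265 - 744) = 3134414 - 965009 = 2169405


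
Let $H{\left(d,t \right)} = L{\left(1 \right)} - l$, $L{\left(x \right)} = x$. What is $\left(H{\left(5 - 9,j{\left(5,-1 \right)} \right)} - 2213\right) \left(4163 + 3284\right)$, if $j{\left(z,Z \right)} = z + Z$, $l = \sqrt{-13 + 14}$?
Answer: $-16480211$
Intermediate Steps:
$l = 1$ ($l = \sqrt{1} = 1$)
$j{\left(z,Z \right)} = Z + z$
$H{\left(d,t \right)} = 0$ ($H{\left(d,t \right)} = 1 - 1 = 0$)
$\left(H{\left(5 - 9,j{\left(5,-1 \right)} \right)} - 2213\right) \left(4163 + 3284\right) = \left(0 - 2213\right) \left(4163 + 3284\right) = \left(-2213\right) 7447 = -16480211$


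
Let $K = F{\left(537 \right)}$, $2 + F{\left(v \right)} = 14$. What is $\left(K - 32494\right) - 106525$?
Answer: $-139007$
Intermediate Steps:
$F{\left(v \right)} = 12$ ($F{\left(v \right)} = -2 + 14 = 12$)
$K = 12$
$\left(K - 32494\right) - 106525 = \left(12 - 32494\right) - 106525 = -32482 - 106525 = -139007$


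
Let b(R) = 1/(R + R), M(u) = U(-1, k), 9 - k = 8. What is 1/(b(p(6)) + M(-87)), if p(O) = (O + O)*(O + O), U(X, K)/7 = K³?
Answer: 288/2017 ≈ 0.14279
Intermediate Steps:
k = 1 (k = 9 - 1*8 = 9 - 8 = 1)
U(X, K) = 7*K³
p(O) = 4*O² (p(O) = (2*O)*(2*O) = 4*O²)
M(u) = 7 (M(u) = 7*1³ = 7*1 = 7)
b(R) = 1/(2*R)
1/(b(p(6)) + M(-87)) = 1/(1/(2*((4*6²))) + 7) = 1/(1/(2*((4*36))) + 7) = 1/((½)/144 + 7) = 1/((½)*(1/144) + 7) = 1/(1/288 + 7) = 1/(2017/288) = 288/2017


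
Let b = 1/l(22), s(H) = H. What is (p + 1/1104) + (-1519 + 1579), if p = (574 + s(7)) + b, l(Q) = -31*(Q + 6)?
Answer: 153563029/239568 ≈ 641.00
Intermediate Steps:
l(Q) = -186 - 31*Q (l(Q) = -31*(6 + Q) = -186 - 31*Q)
b = -1/868 (b = 1/(-186 - 31*22) = 1/(-186 - 682) = 1/(-868) = -1/868 ≈ -0.0011521)
p = 504307/868 (p = (574 + 7) - 1/868 = 581 - 1/868 = 504307/868 ≈ 581.00)
(p + 1/1104) + (-1519 + 1579) = (504307/868 + 1/1104) + (-1519 + 1579) = (504307/868 + 1/1104) + 60 = 139188949/239568 + 60 = 153563029/239568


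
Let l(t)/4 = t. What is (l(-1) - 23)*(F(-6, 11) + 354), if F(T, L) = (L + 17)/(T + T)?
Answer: -9495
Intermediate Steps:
F(T, L) = (17 + L)/(2*T) (F(T, L) = (17 + L)/((2*T)) = (17 + L)*(1/(2*T)) = (17 + L)/(2*T))
l(t) = 4*t
(l(-1) - 23)*(F(-6, 11) + 354) = (4*(-1) - 23)*((1/2)*(17 + 11)/(-6) + 354) = (-4 - 23)*((1/2)*(-1/6)*28 + 354) = -27*(-7/3 + 354) = -27*1055/3 = -9495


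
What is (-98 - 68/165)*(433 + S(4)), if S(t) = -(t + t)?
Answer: -1380230/33 ≈ -41825.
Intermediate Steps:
S(t) = -2*t
(-98 - 68/165)*(433 + S(4)) = (-98 - 68/165)*(433 - 2*4) = (-98 - 68*1/165)*(433 - 8) = (-98 - 68/165)*425 = -16238/165*425 = -1380230/33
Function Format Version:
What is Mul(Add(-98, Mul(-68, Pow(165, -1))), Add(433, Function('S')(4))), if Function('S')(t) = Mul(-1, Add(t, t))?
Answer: Rational(-1380230, 33) ≈ -41825.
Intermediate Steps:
Function('S')(t) = Mul(-2, t) (Function('S')(t) = Mul(-1, Mul(2, t)) = Mul(-2, t))
Mul(Add(-98, Mul(-68, Pow(165, -1))), Add(433, Function('S')(4))) = Mul(Add(-98, Mul(-68, Pow(165, -1))), Add(433, Mul(-2, 4))) = Mul(Add(-98, Mul(-68, Rational(1, 165))), Add(433, -8)) = Mul(Add(-98, Rational(-68, 165)), 425) = Mul(Rational(-16238, 165), 425) = Rational(-1380230, 33)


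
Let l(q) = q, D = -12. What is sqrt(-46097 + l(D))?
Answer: 7*I*sqrt(941) ≈ 214.73*I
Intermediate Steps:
sqrt(-46097 + l(D)) = sqrt(-46097 - 12) = sqrt(-46109) = 7*I*sqrt(941)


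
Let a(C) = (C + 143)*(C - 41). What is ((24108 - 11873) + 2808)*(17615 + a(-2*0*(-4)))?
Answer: 176785336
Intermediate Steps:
a(C) = (-41 + C)*(143 + C) (a(C) = (143 + C)*(-41 + C) = (-41 + C)*(143 + C))
((24108 - 11873) + 2808)*(17615 + a(-2*0*(-4))) = ((24108 - 11873) + 2808)*(17615 + (-5863 + (-2*0*(-4))² + 102*(-2*0*(-4)))) = (12235 + 2808)*(17615 + (-5863 + (0*(-4))² + 102*(0*(-4)))) = 15043*(17615 + (-5863 + 0² + 102*0)) = 15043*(17615 + (-5863 + 0 + 0)) = 15043*(17615 - 5863) = 15043*11752 = 176785336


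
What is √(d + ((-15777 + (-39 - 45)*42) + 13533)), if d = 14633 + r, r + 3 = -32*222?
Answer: √1754 ≈ 41.881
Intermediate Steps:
r = -7107 (r = -3 - 32*222 = -3 - 7104 = -7107)
d = 7526 (d = 14633 - 7107 = 7526)
√(d + ((-15777 + (-39 - 45)*42) + 13533)) = √(7526 + ((-15777 + (-39 - 45)*42) + 13533)) = √(7526 + ((-15777 - 84*42) + 13533)) = √(7526 + ((-15777 - 3528) + 13533)) = √(7526 + (-19305 + 13533)) = √(7526 - 5772) = √1754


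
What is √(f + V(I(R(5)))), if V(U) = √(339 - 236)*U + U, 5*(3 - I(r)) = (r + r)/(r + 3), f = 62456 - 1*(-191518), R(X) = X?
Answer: √(1015907 + 11*√103)/2 ≈ 503.99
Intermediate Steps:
f = 253974 (f = 62456 + 191518 = 253974)
I(r) = 3 - 2*r/(5*(3 + r)) (I(r) = 3 - (r + r)/(5*(r + 3)) = 3 - 2*r/(5*(3 + r)))
V(U) = U + U*√103 (V(U) = √103*U + U = U*√103 + U = U + U*√103)
√(f + V(I(R(5)))) = √(253974 + ((45 + 13*5)/(5*(3 + 5)))*(1 + √103)) = √(253974 + ((⅕)*(45 + 65)/8)*(1 + √103)) = √(253974 + ((⅕)*(⅛)*110)*(1 + √103)) = √(253974 + 11*(1 + √103)/4) = √(253974 + (11/4 + 11*√103/4)) = √(1015907/4 + 11*√103/4)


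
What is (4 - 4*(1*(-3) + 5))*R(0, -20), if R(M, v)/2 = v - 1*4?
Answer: 192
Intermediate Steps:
R(M, v) = -8 + 2*v (R(M, v) = 2*(v - 1*4) = 2*(v - 4) = 2*(-4 + v) = -8 + 2*v)
(4 - 4*(1*(-3) + 5))*R(0, -20) = (4 - 4*(1*(-3) + 5))*(-8 + 2*(-20)) = (4 - 4*(-3 + 5))*(-8 - 40) = (4 - 4*2)*(-48) = (4 - 8)*(-48) = -4*(-48) = 192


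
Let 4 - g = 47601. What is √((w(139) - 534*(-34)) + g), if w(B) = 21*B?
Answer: I*√26522 ≈ 162.86*I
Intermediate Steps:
g = -47597 (g = 4 - 1*47601 = 4 - 47601 = -47597)
√((w(139) - 534*(-34)) + g) = √((21*139 - 534*(-34)) - 47597) = √((2919 + 18156) - 47597) = √(21075 - 47597) = √(-26522) = I*√26522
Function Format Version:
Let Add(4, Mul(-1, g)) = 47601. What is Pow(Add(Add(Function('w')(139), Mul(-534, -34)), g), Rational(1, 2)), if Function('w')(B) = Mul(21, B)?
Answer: Mul(I, Pow(26522, Rational(1, 2))) ≈ Mul(162.86, I)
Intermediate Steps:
g = -47597 (g = Add(4, Mul(-1, 47601)) = Add(4, -47601) = -47597)
Pow(Add(Add(Function('w')(139), Mul(-534, -34)), g), Rational(1, 2)) = Pow(Add(Add(Mul(21, 139), Mul(-534, -34)), -47597), Rational(1, 2)) = Pow(Add(Add(2919, 18156), -47597), Rational(1, 2)) = Pow(Add(21075, -47597), Rational(1, 2)) = Pow(-26522, Rational(1, 2)) = Mul(I, Pow(26522, Rational(1, 2)))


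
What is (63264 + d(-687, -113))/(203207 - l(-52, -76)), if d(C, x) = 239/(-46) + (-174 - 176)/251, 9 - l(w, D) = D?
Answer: 730370055/2345246612 ≈ 0.31143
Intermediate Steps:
l(w, D) = 9 - D
d(C, x) = -76089/11546 (d(C, x) = 239*(-1/46) - 350*1/251 = -239/46 - 350/251 = -76089/11546)
(63264 + d(-687, -113))/(203207 - l(-52, -76)) = (63264 - 76089/11546)/(203207 - (9 - 1*(-76))) = 730370055/(11546*(203207 - (9 + 76))) = 730370055/(11546*(203207 - 1*85)) = 730370055/(11546*(203207 - 85)) = (730370055/11546)/203122 = (730370055/11546)*(1/203122) = 730370055/2345246612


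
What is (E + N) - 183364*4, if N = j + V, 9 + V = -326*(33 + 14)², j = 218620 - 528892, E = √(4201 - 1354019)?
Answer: -1763871 + I*√1349818 ≈ -1.7639e+6 + 1161.8*I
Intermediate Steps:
E = I*√1349818 (E = √(-1349818) = I*√1349818 ≈ 1161.8*I)
j = -310272
V = -720143 (V = -9 - 326*(33 + 14)² = -9 - 326*47² = -9 - 326*2209 = -9 - 720134 = -720143)
N = -1030415 (N = -310272 - 720143 = -1030415)
(E + N) - 183364*4 = (I*√1349818 - 1030415) - 183364*4 = (-1030415 + I*√1349818) - 733456 = -1763871 + I*√1349818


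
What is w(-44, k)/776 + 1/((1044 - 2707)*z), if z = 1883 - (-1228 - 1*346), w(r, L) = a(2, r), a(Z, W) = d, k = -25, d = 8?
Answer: 5748894/557652127 ≈ 0.010309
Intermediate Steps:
a(Z, W) = 8
w(r, L) = 8
z = 3457 (z = 1883 - (-1228 - 346) = 1883 - 1*(-1574) = 1883 + 1574 = 3457)
w(-44, k)/776 + 1/((1044 - 2707)*z) = 8/776 + 1/((1044 - 2707)*3457) = 8*(1/776) + (1/3457)/(-1663) = 1/97 - 1/1663*1/3457 = 1/97 - 1/5748991 = 5748894/557652127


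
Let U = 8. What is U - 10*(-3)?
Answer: 38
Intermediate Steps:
U - 10*(-3) = 8 - 10*(-3) = 8 + 30 = 38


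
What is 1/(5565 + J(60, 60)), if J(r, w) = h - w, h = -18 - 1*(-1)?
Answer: 1/5488 ≈ 0.00018222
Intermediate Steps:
h = -17 (h = -18 + 1 = -17)
J(r, w) = -17 - w
1/(5565 + J(60, 60)) = 1/(5565 + (-17 - 1*60)) = 1/(5565 + (-17 - 60)) = 1/(5565 - 77) = 1/5488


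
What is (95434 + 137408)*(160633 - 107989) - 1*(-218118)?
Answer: 12257952366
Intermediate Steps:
(95434 + 137408)*(160633 - 107989) - 1*(-218118) = 232842*52644 + 218118 = 12257734248 + 218118 = 12257952366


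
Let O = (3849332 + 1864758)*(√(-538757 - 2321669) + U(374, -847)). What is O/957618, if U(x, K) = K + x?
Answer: -1351382285/478809 + 2857045*I*√2860426/478809 ≈ -2822.4 + 10092.0*I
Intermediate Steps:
O = -2702764570 + 5714090*I*√2860426 (O = (3849332 + 1864758)*(√(-538757 - 2321669) + (-847 + 374)) = 5714090*(√(-2860426) - 473) = 5714090*(I*√2860426 - 473) = 5714090*(-473 + I*√2860426) = -2702764570 + 5714090*I*√2860426 ≈ -2.7028e+9 + 9.6641e+9*I)
O/957618 = (-2702764570 + 5714090*I*√2860426)/957618 = (-2702764570 + 5714090*I*√2860426)*(1/957618) = -1351382285/478809 + 2857045*I*√2860426/478809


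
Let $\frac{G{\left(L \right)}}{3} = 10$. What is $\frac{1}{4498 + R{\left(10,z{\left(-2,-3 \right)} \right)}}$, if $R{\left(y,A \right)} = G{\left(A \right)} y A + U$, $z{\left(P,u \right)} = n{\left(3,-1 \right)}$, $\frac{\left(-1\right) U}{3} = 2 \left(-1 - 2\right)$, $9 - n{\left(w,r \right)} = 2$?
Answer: $\frac{1}{6616} \approx 0.00015115$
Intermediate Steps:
$n{\left(w,r \right)} = 7$ ($n{\left(w,r \right)} = 9 - 2 = 7$)
$G{\left(L \right)} = 30$ ($G{\left(L \right)} = 3 \cdot 10 = 30$)
$U = 18$ ($U = - 3 \cdot 2 \left(-1 - 2\right) = - 3 \cdot 2 \left(-3\right) = \left(-3\right) \left(-6\right) = 18$)
$z{\left(P,u \right)} = 7$
$R{\left(y,A \right)} = 18 + 30 A y$ ($R{\left(y,A \right)} = 30 y A + 18 = 30 A y + 18 = 18 + 30 A y$)
$\frac{1}{4498 + R{\left(10,z{\left(-2,-3 \right)} \right)}} = \frac{1}{4498 + \left(18 + 30 \cdot 7 \cdot 10\right)} = \frac{1}{4498 + \left(18 + 2100\right)} = \frac{1}{4498 + 2118} = \frac{1}{6616}$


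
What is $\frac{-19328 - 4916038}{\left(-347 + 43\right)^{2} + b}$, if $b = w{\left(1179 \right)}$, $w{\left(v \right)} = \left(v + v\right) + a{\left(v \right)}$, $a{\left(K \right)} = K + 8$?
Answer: $- \frac{1645122}{31987} \approx -51.431$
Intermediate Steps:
$a{\left(K \right)} = 8 + K$
$w{\left(v \right)} = 8 + 3 v$ ($w{\left(v \right)} = \left(v + v\right) + \left(8 + v\right) = 2 v + \left(8 + v\right) = 8 + 3 v$)
$b = 3545$ ($b = 8 + 3 \cdot 1179 = 8 + 3537 = 3545$)
$\frac{-19328 - 4916038}{\left(-347 + 43\right)^{2} + b} = \frac{-19328 - 4916038}{\left(-347 + 43\right)^{2} + 3545} = - \frac{4935366}{\left(-304\right)^{2} + 3545} = - \frac{4935366}{92416 + 3545} = - \frac{4935366}{95961} = \left(-4935366\right) \frac{1}{95961} = - \frac{1645122}{31987}$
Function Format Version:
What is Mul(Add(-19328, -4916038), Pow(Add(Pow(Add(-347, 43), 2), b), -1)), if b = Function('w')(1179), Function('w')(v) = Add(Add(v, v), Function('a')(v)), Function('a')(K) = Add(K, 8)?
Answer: Rational(-1645122, 31987) ≈ -51.431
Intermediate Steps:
Function('a')(K) = Add(8, K)
Function('w')(v) = Add(8, Mul(3, v)) (Function('w')(v) = Add(Add(v, v), Add(8, v)) = Add(Mul(2, v), Add(8, v)) = Add(8, Mul(3, v)))
b = 3545 (b = Add(8, Mul(3, 1179)) = Add(8, 3537) = 3545)
Mul(Add(-19328, -4916038), Pow(Add(Pow(Add(-347, 43), 2), b), -1)) = Mul(Add(-19328, -4916038), Pow(Add(Pow(Add(-347, 43), 2), 3545), -1)) = Mul(-4935366, Pow(Add(Pow(-304, 2), 3545), -1)) = Mul(-4935366, Pow(Add(92416, 3545), -1)) = Mul(-4935366, Pow(95961, -1)) = Mul(-4935366, Rational(1, 95961)) = Rational(-1645122, 31987)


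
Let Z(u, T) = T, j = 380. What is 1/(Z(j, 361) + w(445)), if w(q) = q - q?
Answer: 1/361 ≈ 0.0027701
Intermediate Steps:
w(q) = 0
1/(Z(j, 361) + w(445)) = 1/(361 + 0) = 1/361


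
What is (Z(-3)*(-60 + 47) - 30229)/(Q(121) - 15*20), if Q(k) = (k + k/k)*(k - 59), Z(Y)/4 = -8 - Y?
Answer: -29969/7264 ≈ -4.1257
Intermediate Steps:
Z(Y) = -32 - 4*Y (Z(Y) = 4*(-8 - Y) = -32 - 4*Y)
Q(k) = (1 + k)*(-59 + k) (Q(k) = (k + 1)*(-59 + k) = (1 + k)*(-59 + k))
(Z(-3)*(-60 + 47) - 30229)/(Q(121) - 15*20) = ((-32 - 4*(-3))*(-60 + 47) - 30229)/((-59 + 121² - 58*121) - 15*20) = ((-32 + 12)*(-13) - 30229)/((-59 + 14641 - 7018) - 300) = (-20*(-13) - 30229)/(7564 - 300) = (260 - 30229)/7264 = -29969*1/7264 = -29969/7264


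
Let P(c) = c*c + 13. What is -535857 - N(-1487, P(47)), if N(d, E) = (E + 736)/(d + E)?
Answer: -131285951/245 ≈ -5.3586e+5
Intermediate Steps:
P(c) = 13 + c² (P(c) = c² + 13 = 13 + c²)
N(d, E) = (736 + E)/(E + d)
-535857 - N(-1487, P(47)) = -535857 - (736 + (13 + 47²))/((13 + 47²) - 1487) = -535857 - (736 + (13 + 2209))/((13 + 2209) - 1487) = -535857 - (736 + 2222)/(2222 - 1487) = -535857 - 2958/735 = -535857 - 1*986/245 = -535857 - 986/245 = -131285951/245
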